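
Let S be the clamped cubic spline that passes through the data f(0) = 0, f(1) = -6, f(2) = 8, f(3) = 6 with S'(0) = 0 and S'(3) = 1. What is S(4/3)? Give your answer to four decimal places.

With M_i denoting the second derivative at x_i, h_i = 1, 1, 1, and Δ_i = (y_(i+1) − y_i)/h_i = -6, 14, -2:
  1·M_0 + 4·M_1 + 1·M_2 = 6(Δ_1 - Δ_0) = 120
  1·M_1 + 4·M_2 + 1·M_3 = 6(Δ_2 - Δ_1) = -96
Clamped end conditions give two more equations: 2h_0·M_0 + h_0·M_1 = 6(Δ_0 - S'(0)) = -36 and h_2·M_2 + 2h_2·M_3 = 6(S'(3) - Δ_2) = 18.
Hence M_0 = -662/15, M_1 = 784/15, M_2 = -674/15, M_3 = 472/15.
On [1, 2], S(x) = -6 + 61/15·(x - 1) + 392/15·(x - 1)² - 81/5·(x - 1)³.
With (x - 1) = 1/3: S(4/3) = -316/135.

-2.3407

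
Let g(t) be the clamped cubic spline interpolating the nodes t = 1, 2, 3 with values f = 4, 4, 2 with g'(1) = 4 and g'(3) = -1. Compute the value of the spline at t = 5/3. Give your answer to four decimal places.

Write σ_i for g''(x_i). With h_i = 1, 1 and divided differences Δ_i = 0, -2, the continuity of g' gives the tridiagonal system
  1·σ_0 + 4·σ_1 + 1·σ_2 = 6(Δ_1 - Δ_0) = -12
Clamped end conditions give two more equations: 2h_0·σ_0 + h_0·σ_1 = 6(Δ_0 - g'(1)) = -24 and h_1·σ_1 + 2h_1·σ_2 = 6(g'(3) - Δ_1) = 6.
Hence σ_0 = -23/2, σ_1 = -1, σ_2 = 7/2.
On [1, 2], g(t) = 4 + 4·(t - 1) - 23/4·(t - 1)² + 7/4·(t - 1)³.
With (t - 1) = 2/3: g(5/3) = 125/27.

4.6296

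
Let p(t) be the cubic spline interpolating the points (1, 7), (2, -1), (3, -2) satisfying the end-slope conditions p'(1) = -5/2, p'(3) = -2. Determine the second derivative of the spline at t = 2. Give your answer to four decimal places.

Put M_i = p'' at the i-th knot. Here h = (1, 1) and Δ = (-8, -1), so the interior equations h_(i-1)·M_(i-1) + 2(h_(i-1)+h_i)·M_i + h_i·M_(i+1) = 6(Δ_i − Δ_(i-1)) read
  1·M_0 + 4·M_1 + 1·M_2 = 6(Δ_1 - Δ_0) = 42
Clamped end conditions give two more equations: 2h_0·M_0 + h_0·M_1 = 6(Δ_0 - p'(1)) = -33 and h_1·M_1 + 2h_1·M_2 = 6(p'(3) - Δ_1) = -6.
Solving the tridiagonal system: M_0 = -107/4, M_1 = 41/2, M_2 = -53/4.

20.5000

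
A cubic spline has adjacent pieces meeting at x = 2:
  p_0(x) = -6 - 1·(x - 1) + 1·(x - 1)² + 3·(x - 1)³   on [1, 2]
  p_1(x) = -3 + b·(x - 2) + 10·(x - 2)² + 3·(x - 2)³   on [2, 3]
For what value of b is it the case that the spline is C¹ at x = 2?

p_0'(x) = -1 + 2·(x - 1) + 9·(x - 1)², so p_0'(2) = 10. On the right, p_1'(2) = b, so b = 10.

10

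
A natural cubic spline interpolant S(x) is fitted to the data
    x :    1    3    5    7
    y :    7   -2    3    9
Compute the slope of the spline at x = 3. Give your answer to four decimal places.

-0.8333

Write m_i for S''(x_i). With h_i = 2, 2, 2 and divided differences Δ_i = -9/2, 5/2, 3, the continuity of S' gives the tridiagonal system
  2·m_0 + 8·m_1 + 2·m_2 = 6(Δ_1 - Δ_0) = 42
  2·m_1 + 8·m_2 + 2·m_3 = 6(Δ_2 - Δ_1) = 3
Natural end conditions: m_0 = m_3 = 0.
Hence m_0 = 0, m_1 = 11/2, m_2 = -1, m_3 = 0.
On [3, 5], S'(x) = b_1 + 2c_1·(x - 3) + 3d_1·(x - 3)² with b_1 = Δ_1 - h_1(2m_1 + m_2)/6 = -5/6, c_1 = m_1/2 = 11/4, d_1 = (m_2 - m_1)/(6h_1) = -13/24. So S'(3) = -5/6.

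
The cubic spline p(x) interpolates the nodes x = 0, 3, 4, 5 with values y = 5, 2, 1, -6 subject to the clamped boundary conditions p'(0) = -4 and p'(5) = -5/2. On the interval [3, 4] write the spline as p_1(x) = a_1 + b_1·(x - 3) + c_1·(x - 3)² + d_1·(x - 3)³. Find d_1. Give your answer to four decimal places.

-2.5345

Put σ_i = p'' at the i-th knot. Here h = (3, 1, 1) and Δ = (-1, -1, -7), so the interior equations h_(i-1)·σ_(i-1) + 2(h_(i-1)+h_i)·σ_i + h_i·σ_(i+1) = 6(Δ_i − Δ_(i-1)) read
  3·σ_0 + 8·σ_1 + 1·σ_2 = 6(Δ_1 - Δ_0) = 0
  1·σ_1 + 4·σ_2 + 1·σ_3 = 6(Δ_2 - Δ_1) = -36
Clamped end conditions give two more equations: 2h_0·σ_0 + h_0·σ_1 = 6(Δ_0 - p'(0)) = 18 and h_2·σ_2 + 2h_2·σ_3 = 6(p'(5) - Δ_2) = 27.
Hence σ_0 = 75/29, σ_1 = 24/29, σ_2 = -417/29, σ_3 = 600/29.
On [3, 4], with p_1(x) = a_1 + b_1·(x - 3) + c_1·(x - 3)² + d_1·(x - 3)³: c_1 = σ_1/2 = 12/29, d_1 = (σ_2 - σ_1)/(6h_1) = -147/58, b_1 = Δ_1 - h_1(2σ_1 + σ_2)/6 = 65/58.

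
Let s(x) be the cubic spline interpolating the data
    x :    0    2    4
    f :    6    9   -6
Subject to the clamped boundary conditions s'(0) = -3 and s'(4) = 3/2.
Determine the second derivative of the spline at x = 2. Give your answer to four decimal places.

With M_i denoting the second derivative at x_i, h_i = 2, 2, and Δ_i = (y_(i+1) − y_i)/h_i = 3/2, -15/2:
  2·M_0 + 8·M_1 + 2·M_2 = 6(Δ_1 - Δ_0) = -54
Clamped end conditions give two more equations: 2h_0·M_0 + h_0·M_1 = 6(Δ_0 - s'(0)) = 27 and h_1·M_1 + 2h_1·M_2 = 6(s'(4) - Δ_1) = 54.
Hence M_0 = 117/8, M_1 = -63/4, M_2 = 171/8.

-15.7500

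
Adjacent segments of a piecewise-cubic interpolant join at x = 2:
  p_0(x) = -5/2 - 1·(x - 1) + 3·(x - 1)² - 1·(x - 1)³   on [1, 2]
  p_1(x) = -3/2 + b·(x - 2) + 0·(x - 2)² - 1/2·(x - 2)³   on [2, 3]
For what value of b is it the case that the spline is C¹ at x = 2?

p_0'(x) = -1 + 6·(x - 1) - 3·(x - 1)², so p_0'(2) = 2. On the right, p_1'(2) = b, so b = 2.

2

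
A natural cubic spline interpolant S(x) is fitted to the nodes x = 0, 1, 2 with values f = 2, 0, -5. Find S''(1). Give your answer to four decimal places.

-4.5000

Write σ_i for S''(x_i). With h_i = 1, 1 and divided differences Δ_i = -2, -5, the continuity of S' gives the tridiagonal system
  1·σ_0 + 4·σ_1 + 1·σ_2 = 6(Δ_1 - Δ_0) = -18
Natural end conditions: σ_0 = σ_2 = 0.
Forward elimination and back-substitution give σ_0 = 0, σ_1 = -9/2, σ_2 = 0.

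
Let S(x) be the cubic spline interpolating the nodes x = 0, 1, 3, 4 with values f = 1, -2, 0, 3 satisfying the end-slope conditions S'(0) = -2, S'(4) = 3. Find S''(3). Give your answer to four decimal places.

Write M_i for S''(x_i). With h_i = 1, 2, 1 and divided differences Δ_i = -3, 1, 3, the continuity of S' gives the tridiagonal system
  1·M_0 + 6·M_1 + 2·M_2 = 6(Δ_1 - Δ_0) = 24
  2·M_1 + 6·M_2 + 1·M_3 = 6(Δ_2 - Δ_1) = 12
Clamped end conditions give two more equations: 2h_0·M_0 + h_0·M_1 = 6(Δ_0 - S'(0)) = -6 and h_2·M_2 + 2h_2·M_3 = 6(S'(4) - Δ_2) = 0.
Forward elimination and back-substitution give M_0 = -188/35, M_1 = 166/35, M_2 = 16/35, M_3 = -8/35.

0.4571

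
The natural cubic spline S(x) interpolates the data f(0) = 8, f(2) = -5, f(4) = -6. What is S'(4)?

1

Write σ_i for S''(x_i). With h_i = 2, 2 and divided differences Δ_i = -13/2, -1/2, the continuity of S' gives the tridiagonal system
  2·σ_0 + 8·σ_1 + 2·σ_2 = 6(Δ_1 - Δ_0) = 36
Natural end conditions: σ_0 = σ_2 = 0.
Solving the tridiagonal system: σ_0 = 0, σ_1 = 9/2, σ_2 = 0.
On [2, 4], S'(x) = b_1 + 2c_1·(x - 2) + 3d_1·(x - 2)² with b_1 = Δ_1 - h_1(2σ_1 + σ_2)/6 = -7/2, c_1 = σ_1/2 = 9/4, d_1 = (σ_2 - σ_1)/(6h_1) = -3/8. So S'(4) = 1.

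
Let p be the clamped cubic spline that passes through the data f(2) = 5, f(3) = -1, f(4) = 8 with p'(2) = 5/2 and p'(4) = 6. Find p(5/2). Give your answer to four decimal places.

2.2969

With M_i denoting the second derivative at x_i, h_i = 1, 1, and Δ_i = (y_(i+1) − y_i)/h_i = -6, 9:
  1·M_0 + 4·M_1 + 1·M_2 = 6(Δ_1 - Δ_0) = 90
Clamped end conditions give two more equations: 2h_0·M_0 + h_0·M_1 = 6(Δ_0 - p'(2)) = -51 and h_1·M_1 + 2h_1·M_2 = 6(p'(4) - Δ_1) = -18.
Solving the tridiagonal system: M_0 = -185/4, M_1 = 83/2, M_2 = -119/4.
On [2, 3], p(x) = 5 + 5/2·(x - 2) - 185/8·(x - 2)² + 117/8·(x - 2)³.
With (x - 2) = 1/2: p(5/2) = 147/64.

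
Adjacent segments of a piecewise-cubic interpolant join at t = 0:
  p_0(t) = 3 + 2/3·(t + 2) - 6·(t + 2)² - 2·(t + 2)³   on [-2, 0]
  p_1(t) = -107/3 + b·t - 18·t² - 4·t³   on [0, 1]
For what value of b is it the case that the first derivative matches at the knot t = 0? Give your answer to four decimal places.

p_0'(t) = 2/3 - 12·(t + 2) - 6·(t + 2)², so p_0'(0) = -142/3. On the right, p_1'(0) = b, so b = -142/3.

-47.3333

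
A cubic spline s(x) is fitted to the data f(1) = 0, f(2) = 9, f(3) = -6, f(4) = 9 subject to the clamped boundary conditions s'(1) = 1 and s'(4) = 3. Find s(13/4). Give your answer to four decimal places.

Let M_i = s''(x_i). Step sizes h_i = 1, 1, 1; slopes of the chords Δ_i = (y_(i+1) - y_i)/h_i = 9, -15, 15.
  1·M_0 + 4·M_1 + 1·M_2 = 6(Δ_1 - Δ_0) = -144
  1·M_1 + 4·M_2 + 1·M_3 = 6(Δ_2 - Δ_1) = 180
Clamped end conditions give two more equations: 2h_0·M_0 + h_0·M_1 = 6(Δ_0 - s'(1)) = 48 and h_2·M_2 + 2h_2·M_3 = 6(s'(4) - Δ_2) = -72.
Forward elimination and back-substitution give M_0 = 896/15, M_1 = -1072/15, M_2 = 1232/15, M_3 = -1156/15.
On [3, 4], s(x) = -6 + 7/15·(x - 3) + 616/15·(x - 3)² - 398/15·(x - 3)³.
With (x - 3) = 1/4: s(13/4) = -597/160.

-3.7313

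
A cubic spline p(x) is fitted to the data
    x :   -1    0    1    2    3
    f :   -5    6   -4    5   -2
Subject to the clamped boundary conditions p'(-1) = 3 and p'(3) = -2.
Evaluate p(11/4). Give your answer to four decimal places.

-0.5145

Put M_i = p'' at the i-th knot. Here h = (1, 1, 1, 1) and Δ = (11, -10, 9, -7), so the interior equations h_(i-1)·M_(i-1) + 2(h_(i-1)+h_i)·M_i + h_i·M_(i+1) = 6(Δ_i − Δ_(i-1)) read
  1·M_0 + 4·M_1 + 1·M_2 = 6(Δ_1 - Δ_0) = -126
  1·M_1 + 4·M_2 + 1·M_3 = 6(Δ_2 - Δ_1) = 114
  1·M_2 + 4·M_3 + 1·M_4 = 6(Δ_3 - Δ_2) = -96
Clamped end conditions give two more equations: 2h_0·M_0 + h_0·M_1 = 6(Δ_0 - p'(-1)) = 48 and h_3·M_3 + 2h_3·M_4 = 6(p'(3) - Δ_3) = 30.
Solving: M_0 = 373/7, M_1 = -410/7, M_2 = 55, M_3 = -332/7, M_4 = 271/7.
On [2, 3], p(x) = 5 + 33/14·(x - 2) - 166/7·(x - 2)² + 201/14·(x - 2)³.
With (x - 2) = 3/4: p(11/4) = -461/896.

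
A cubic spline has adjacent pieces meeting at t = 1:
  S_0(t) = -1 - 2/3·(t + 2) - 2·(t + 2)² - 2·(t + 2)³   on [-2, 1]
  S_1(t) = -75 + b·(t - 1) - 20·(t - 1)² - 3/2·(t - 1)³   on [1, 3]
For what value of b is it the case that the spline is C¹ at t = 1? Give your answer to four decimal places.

S_0'(t) = -2/3 - 4·(t + 2) - 6·(t + 2)², so S_0'(1) = -200/3. On the right, S_1'(1) = b, so b = -200/3.

-66.6667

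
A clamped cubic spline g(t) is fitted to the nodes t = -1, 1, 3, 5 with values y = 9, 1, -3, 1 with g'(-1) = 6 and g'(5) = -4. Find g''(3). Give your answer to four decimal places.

4.6667

With m_i denoting the second derivative at x_i, h_i = 2, 2, 2, and Δ_i = (y_(i+1) − y_i)/h_i = -4, -2, 2:
  2·m_0 + 8·m_1 + 2·m_2 = 6(Δ_1 - Δ_0) = 12
  2·m_1 + 8·m_2 + 2·m_3 = 6(Δ_2 - Δ_1) = 24
Clamped end conditions give two more equations: 2h_0·m_0 + h_0·m_1 = 6(Δ_0 - g'(-1)) = -60 and h_2·m_2 + 2h_2·m_3 = 6(g'(5) - Δ_2) = -36.
Hence m_0 = -52/3, m_1 = 14/3, m_2 = 14/3, m_3 = -34/3.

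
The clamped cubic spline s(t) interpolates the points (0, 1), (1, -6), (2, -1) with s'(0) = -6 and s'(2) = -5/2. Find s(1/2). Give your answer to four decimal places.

-3.3281

Let M_i = s''(x_i). Step sizes h_i = 1, 1; slopes of the chords Δ_i = (y_(i+1) - y_i)/h_i = -7, 5.
  1·M_0 + 4·M_1 + 1·M_2 = 6(Δ_1 - Δ_0) = 72
Clamped end conditions give two more equations: 2h_0·M_0 + h_0·M_1 = 6(Δ_0 - s'(0)) = -6 and h_1·M_1 + 2h_1·M_2 = 6(s'(2) - Δ_1) = -45.
Solving: M_0 = -77/4, M_1 = 65/2, M_2 = -155/4.
On [0, 1], s(t) = 1 - 6·t - 77/8·t² + 69/8·t³.
With t = 1/2: s(1/2) = -213/64.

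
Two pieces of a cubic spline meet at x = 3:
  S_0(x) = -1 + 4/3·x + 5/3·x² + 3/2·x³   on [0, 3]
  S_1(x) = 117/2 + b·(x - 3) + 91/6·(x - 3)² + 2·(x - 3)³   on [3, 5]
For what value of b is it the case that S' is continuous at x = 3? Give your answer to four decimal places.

S_0'(x) = 4/3 + 10/3·x + 9/2·x², so S_0'(3) = 311/6. On the right, S_1'(3) = b, so b = 311/6.

51.8333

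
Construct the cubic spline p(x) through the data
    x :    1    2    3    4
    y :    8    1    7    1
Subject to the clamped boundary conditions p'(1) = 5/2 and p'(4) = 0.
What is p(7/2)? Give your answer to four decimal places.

Let m_i = p''(x_i). Step sizes h_i = 1, 1, 1; slopes of the chords Δ_i = (y_(i+1) - y_i)/h_i = -7, 6, -6.
  1·m_0 + 4·m_1 + 1·m_2 = 6(Δ_1 - Δ_0) = 78
  1·m_1 + 4·m_2 + 1·m_3 = 6(Δ_2 - Δ_1) = -72
Clamped end conditions give two more equations: 2h_0·m_0 + h_0·m_1 = 6(Δ_0 - p'(1)) = -57 and h_2·m_2 + 2h_2·m_3 = 6(p'(4) - Δ_2) = 36.
Solving: m_0 = -736/15, m_1 = 617/15, m_2 = -562/15, m_3 = 551/15.
On [3, 4], p(x) = 7 + 11/30·(x - 3) - 281/15·(x - 3)² + 371/30·(x - 3)³.
With (x - 3) = 1/2: p(7/2) = 971/240.

4.0458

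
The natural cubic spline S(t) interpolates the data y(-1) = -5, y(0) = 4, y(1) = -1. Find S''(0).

With M_i denoting the second derivative at x_i, h_i = 1, 1, and Δ_i = (y_(i+1) − y_i)/h_i = 9, -5:
  1·M_0 + 4·M_1 + 1·M_2 = 6(Δ_1 - Δ_0) = -84
Natural end conditions: M_0 = M_2 = 0.
Forward elimination and back-substitution give M_0 = 0, M_1 = -21, M_2 = 0.

-21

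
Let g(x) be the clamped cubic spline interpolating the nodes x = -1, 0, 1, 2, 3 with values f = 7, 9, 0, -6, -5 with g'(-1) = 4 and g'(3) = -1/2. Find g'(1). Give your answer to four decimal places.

-10.0357

Put m_i = g'' at the i-th knot. Here h = (1, 1, 1, 1) and Δ = (2, -9, -6, 1), so the interior equations h_(i-1)·m_(i-1) + 2(h_(i-1)+h_i)·m_i + h_i·m_(i+1) = 6(Δ_i − Δ_(i-1)) read
  1·m_0 + 4·m_1 + 1·m_2 = 6(Δ_1 - Δ_0) = -66
  1·m_1 + 4·m_2 + 1·m_3 = 6(Δ_2 - Δ_1) = 18
  1·m_2 + 4·m_3 + 1·m_4 = 6(Δ_3 - Δ_2) = 42
Clamped end conditions give two more equations: 2h_0·m_0 + h_0·m_1 = 6(Δ_0 - g'(-1)) = -12 and h_3·m_3 + 2h_3·m_4 = 6(g'(3) - Δ_3) = -9.
Hence m_0 = 195/56, m_1 = -531/28, m_2 = 51/8, m_3 = 321/28, m_4 = -573/56.
On [1, 2], g'(x) = b_2 + 2c_2·(x - 1) + 3d_2·(x - 1)² with b_2 = Δ_2 - h_2(2m_2 + m_3)/6 = -281/28, c_2 = m_2/2 = 51/16, d_2 = (m_3 - m_2)/(6h_2) = 95/112. So g'(1) = -281/28.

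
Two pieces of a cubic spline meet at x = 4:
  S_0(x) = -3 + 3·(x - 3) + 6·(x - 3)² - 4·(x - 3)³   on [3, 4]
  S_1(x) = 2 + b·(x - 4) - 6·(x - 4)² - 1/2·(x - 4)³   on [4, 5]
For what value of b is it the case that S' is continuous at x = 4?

S_0'(x) = 3 + 12·(x - 3) - 12·(x - 3)², so S_0'(4) = 3. On the right, S_1'(4) = b, so b = 3.

3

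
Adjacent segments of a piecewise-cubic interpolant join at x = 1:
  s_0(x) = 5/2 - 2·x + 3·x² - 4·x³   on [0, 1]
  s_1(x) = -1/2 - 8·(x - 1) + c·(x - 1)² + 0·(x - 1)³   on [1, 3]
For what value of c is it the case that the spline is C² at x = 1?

-9

s_0''(x) = 6 - 24·x, so s_0''(1) = -18. On the right, s_1''(1) = 2c, so c = -9.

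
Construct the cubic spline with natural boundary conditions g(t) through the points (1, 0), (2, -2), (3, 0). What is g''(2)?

With M_i denoting the second derivative at x_i, h_i = 1, 1, and Δ_i = (y_(i+1) − y_i)/h_i = -2, 2:
  1·M_0 + 4·M_1 + 1·M_2 = 6(Δ_1 - Δ_0) = 24
Natural end conditions: M_0 = M_2 = 0.
Hence M_0 = 0, M_1 = 6, M_2 = 0.

6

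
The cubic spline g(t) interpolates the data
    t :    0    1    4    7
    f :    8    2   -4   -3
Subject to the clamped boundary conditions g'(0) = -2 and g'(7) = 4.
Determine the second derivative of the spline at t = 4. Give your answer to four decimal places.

Put M_i = g'' at the i-th knot. Here h = (1, 3, 3) and Δ = (-6, -2, 1/3), so the interior equations h_(i-1)·M_(i-1) + 2(h_(i-1)+h_i)·M_i + h_i·M_(i+1) = 6(Δ_i − Δ_(i-1)) read
  1·M_0 + 8·M_1 + 3·M_2 = 6(Δ_1 - Δ_0) = 24
  3·M_1 + 12·M_2 + 3·M_3 = 6(Δ_2 - Δ_1) = 14
Clamped end conditions give two more equations: 2h_0·M_0 + h_0·M_1 = 6(Δ_0 - g'(0)) = -24 and h_2·M_2 + 2h_2·M_3 = 6(g'(7) - Δ_2) = 22.
Solving: M_0 = -454/31, M_1 = 164/31, M_2 = -38/31, M_3 = 398/93.

-1.2258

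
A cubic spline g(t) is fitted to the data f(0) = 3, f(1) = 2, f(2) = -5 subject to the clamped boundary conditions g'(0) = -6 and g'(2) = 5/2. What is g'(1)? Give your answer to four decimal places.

-5.1250

Put M_i = g'' at the i-th knot. Here h = (1, 1) and Δ = (-1, -7), so the interior equations h_(i-1)·M_(i-1) + 2(h_(i-1)+h_i)·M_i + h_i·M_(i+1) = 6(Δ_i − Δ_(i-1)) read
  1·M_0 + 4·M_1 + 1·M_2 = 6(Δ_1 - Δ_0) = -36
Clamped end conditions give two more equations: 2h_0·M_0 + h_0·M_1 = 6(Δ_0 - g'(0)) = 30 and h_1·M_1 + 2h_1·M_2 = 6(g'(2) - Δ_1) = 57.
Forward elimination and back-substitution give M_0 = 113/4, M_1 = -53/2, M_2 = 167/4.
On [1, 2], g'(t) = b_1 + 2c_1·(t - 1) + 3d_1·(t - 1)² with b_1 = Δ_1 - h_1(2M_1 + M_2)/6 = -41/8, c_1 = M_1/2 = -53/4, d_1 = (M_2 - M_1)/(6h_1) = 91/8. So g'(1) = -41/8.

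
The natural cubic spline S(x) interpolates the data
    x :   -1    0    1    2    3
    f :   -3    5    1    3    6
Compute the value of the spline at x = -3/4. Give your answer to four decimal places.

Write m_i for S''(x_i). With h_i = 1, 1, 1, 1 and divided differences Δ_i = 8, -4, 2, 3, the continuity of S' gives the tridiagonal system
  1·m_0 + 4·m_1 + 1·m_2 = 6(Δ_1 - Δ_0) = -72
  1·m_1 + 4·m_2 + 1·m_3 = 6(Δ_2 - Δ_1) = 36
  1·m_2 + 4·m_3 + 1·m_4 = 6(Δ_3 - Δ_2) = 6
Natural end conditions: m_0 = m_4 = 0.
Solving the tridiagonal system: m_0 = 0, m_1 = -87/4, m_2 = 15, m_3 = -9/4, m_4 = 0.
On [-1, 0], S(x) = -3 + 93/8·(x + 1) + 0·(x + 1)² - 29/8·(x + 1)³.
With (x + 1) = 1/4: S(-3/4) = -77/512.

-0.1504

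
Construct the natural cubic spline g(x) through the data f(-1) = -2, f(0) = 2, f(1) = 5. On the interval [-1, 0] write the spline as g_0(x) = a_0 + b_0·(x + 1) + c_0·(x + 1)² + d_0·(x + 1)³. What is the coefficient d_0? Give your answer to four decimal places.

Let M_i = g''(x_i). Step sizes h_i = 1, 1; slopes of the chords Δ_i = (y_(i+1) - y_i)/h_i = 4, 3.
  1·M_0 + 4·M_1 + 1·M_2 = 6(Δ_1 - Δ_0) = -6
Natural end conditions: M_0 = M_2 = 0.
Solving: M_0 = 0, M_1 = -3/2, M_2 = 0.
On [-1, 0], with g_0(x) = a_0 + b_0·(x + 1) + c_0·(x + 1)² + d_0·(x + 1)³: c_0 = M_0/2 = 0, d_0 = (M_1 - M_0)/(6h_0) = -1/4, b_0 = Δ_0 - h_0(2M_0 + M_1)/6 = 17/4.

-0.2500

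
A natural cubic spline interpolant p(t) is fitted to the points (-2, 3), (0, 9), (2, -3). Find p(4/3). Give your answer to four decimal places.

Put m_i = p'' at the i-th knot. Here h = (2, 2) and Δ = (3, -6), so the interior equations h_(i-1)·m_(i-1) + 2(h_(i-1)+h_i)·m_i + h_i·m_(i+1) = 6(Δ_i − Δ_(i-1)) read
  2·m_0 + 8·m_1 + 2·m_2 = 6(Δ_1 - Δ_0) = -54
Natural end conditions: m_0 = m_2 = 0.
Hence m_0 = 0, m_1 = -27/4, m_2 = 0.
On [0, 2], p(t) = 9 - 3/2·t - 27/8·t² + 9/16·t³.
With t = 4/3: p(4/3) = 7/3.

2.3333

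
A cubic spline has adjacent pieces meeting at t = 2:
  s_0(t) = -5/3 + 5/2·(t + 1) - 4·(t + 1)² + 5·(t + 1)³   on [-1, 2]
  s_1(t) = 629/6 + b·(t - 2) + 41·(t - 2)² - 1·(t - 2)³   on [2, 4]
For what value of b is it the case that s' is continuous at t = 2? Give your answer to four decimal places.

s_0'(t) = 5/2 - 8·(t + 1) + 15·(t + 1)², so s_0'(2) = 227/2. On the right, s_1'(2) = b, so b = 227/2.

113.5000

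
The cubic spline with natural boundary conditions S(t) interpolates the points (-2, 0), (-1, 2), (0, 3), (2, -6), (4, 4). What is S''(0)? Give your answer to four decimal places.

Put σ_i = S'' at the i-th knot. Here h = (1, 1, 2, 2) and Δ = (2, 1, -9/2, 5), so the interior equations h_(i-1)·σ_(i-1) + 2(h_(i-1)+h_i)·σ_i + h_i·σ_(i+1) = 6(Δ_i − Δ_(i-1)) read
  1·σ_0 + 4·σ_1 + 1·σ_2 = 6(Δ_1 - Δ_0) = -6
  1·σ_1 + 6·σ_2 + 2·σ_3 = 6(Δ_2 - Δ_1) = -33
  2·σ_2 + 8·σ_3 + 2·σ_4 = 6(Δ_3 - Δ_2) = 57
Natural end conditions: σ_0 = σ_4 = 0.
Hence σ_0 = 0, σ_1 = 19/28, σ_2 = -61/7, σ_3 = 521/56, σ_4 = 0.

-8.7143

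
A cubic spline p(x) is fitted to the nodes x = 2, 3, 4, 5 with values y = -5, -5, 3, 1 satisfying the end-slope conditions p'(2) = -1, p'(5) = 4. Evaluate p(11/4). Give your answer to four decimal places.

-5.8531

Write m_i for p''(x_i). With h_i = 1, 1, 1 and divided differences Δ_i = 0, 8, -2, the continuity of p' gives the tridiagonal system
  1·m_0 + 4·m_1 + 1·m_2 = 6(Δ_1 - Δ_0) = 48
  1·m_1 + 4·m_2 + 1·m_3 = 6(Δ_2 - Δ_1) = -60
Clamped end conditions give two more equations: 2h_0·m_0 + h_0·m_1 = 6(Δ_0 - p'(2)) = 6 and h_2·m_2 + 2h_2·m_3 = 6(p'(5) - Δ_2) = 36.
Forward elimination and back-substitution give m_0 = -112/15, m_1 = 314/15, m_2 = -424/15, m_3 = 482/15.
On [2, 3], p(x) = -5 - 1·(x - 2) - 56/15·(x - 2)² + 71/15·(x - 2)³.
With (x - 2) = 3/4: p(11/4) = -1873/320.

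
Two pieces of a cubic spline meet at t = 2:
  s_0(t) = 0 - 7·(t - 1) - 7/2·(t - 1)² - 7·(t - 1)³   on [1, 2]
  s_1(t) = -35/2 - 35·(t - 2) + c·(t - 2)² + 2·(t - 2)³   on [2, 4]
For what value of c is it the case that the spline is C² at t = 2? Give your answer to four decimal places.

s_0''(t) = -7 - 42·(t - 1), so s_0''(2) = -49. On the right, s_1''(2) = 2c, so c = -49/2.

-24.5000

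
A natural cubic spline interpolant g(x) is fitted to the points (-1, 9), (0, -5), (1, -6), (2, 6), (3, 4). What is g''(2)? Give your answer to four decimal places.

Put m_i = g'' at the i-th knot. Here h = (1, 1, 1, 1) and Δ = (-14, -1, 12, -2), so the interior equations h_(i-1)·m_(i-1) + 2(h_(i-1)+h_i)·m_i + h_i·m_(i+1) = 6(Δ_i − Δ_(i-1)) read
  1·m_0 + 4·m_1 + 1·m_2 = 6(Δ_1 - Δ_0) = 78
  1·m_1 + 4·m_2 + 1·m_3 = 6(Δ_2 - Δ_1) = 78
  1·m_2 + 4·m_3 + 1·m_4 = 6(Δ_3 - Δ_2) = -84
Natural end conditions: m_0 = m_4 = 0.
Solving: m_0 = 0, m_1 = 387/28, m_2 = 159/7, m_3 = -747/28, m_4 = 0.

-26.6786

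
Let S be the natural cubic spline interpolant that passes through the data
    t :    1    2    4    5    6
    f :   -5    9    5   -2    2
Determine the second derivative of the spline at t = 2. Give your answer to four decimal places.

Write σ_i for S''(x_i). With h_i = 1, 2, 1, 1 and divided differences Δ_i = 14, -2, -7, 4, the continuity of S' gives the tridiagonal system
  1·σ_0 + 6·σ_1 + 2·σ_2 = 6(Δ_1 - Δ_0) = -96
  2·σ_1 + 6·σ_2 + 1·σ_3 = 6(Δ_2 - Δ_1) = -30
  1·σ_2 + 4·σ_3 + 1·σ_4 = 6(Δ_3 - Δ_2) = 66
Natural end conditions: σ_0 = σ_4 = 0.
Forward elimination and back-substitution give σ_0 = 0, σ_1 = -918/61, σ_2 = -174/61, σ_3 = 1050/61, σ_4 = 0.

-15.0492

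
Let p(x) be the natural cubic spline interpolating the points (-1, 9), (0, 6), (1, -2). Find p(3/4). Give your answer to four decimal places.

Put M_i = p'' at the i-th knot. Here h = (1, 1) and Δ = (-3, -8), so the interior equations h_(i-1)·M_(i-1) + 2(h_(i-1)+h_i)·M_i + h_i·M_(i+1) = 6(Δ_i − Δ_(i-1)) read
  1·M_0 + 4·M_1 + 1·M_2 = 6(Δ_1 - Δ_0) = -30
Natural end conditions: M_0 = M_2 = 0.
Solving the tridiagonal system: M_0 = 0, M_1 = -15/2, M_2 = 0.
On [0, 1], p(x) = 6 - 11/2·x - 15/4·x² + 5/4·x³.
With x = 3/4: p(3/4) = 75/256.

0.2930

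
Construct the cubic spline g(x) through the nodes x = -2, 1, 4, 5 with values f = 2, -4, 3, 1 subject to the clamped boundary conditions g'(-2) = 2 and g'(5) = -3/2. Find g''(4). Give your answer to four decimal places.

-5.7742

Put M_i = g'' at the i-th knot. Here h = (3, 3, 1) and Δ = (-2, 7/3, -2), so the interior equations h_(i-1)·M_(i-1) + 2(h_(i-1)+h_i)·M_i + h_i·M_(i+1) = 6(Δ_i − Δ_(i-1)) read
  3·M_0 + 12·M_1 + 3·M_2 = 6(Δ_1 - Δ_0) = 26
  3·M_1 + 8·M_2 + 1·M_3 = 6(Δ_2 - Δ_1) = -26
Clamped end conditions give two more equations: 2h_0·M_0 + h_0·M_1 = 6(Δ_0 - g'(-2)) = -24 and h_2·M_2 + 2h_2·M_3 = 6(g'(5) - Δ_2) = 3.
Forward elimination and back-substitution give M_0 = -617/93, M_1 = 490/93, M_2 = -179/31, M_3 = 136/31.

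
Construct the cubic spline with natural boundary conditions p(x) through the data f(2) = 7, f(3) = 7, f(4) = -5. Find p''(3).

-18

With σ_i denoting the second derivative at x_i, h_i = 1, 1, and Δ_i = (y_(i+1) − y_i)/h_i = 0, -12:
  1·σ_0 + 4·σ_1 + 1·σ_2 = 6(Δ_1 - Δ_0) = -72
Natural end conditions: σ_0 = σ_2 = 0.
Solving the tridiagonal system: σ_0 = 0, σ_1 = -18, σ_2 = 0.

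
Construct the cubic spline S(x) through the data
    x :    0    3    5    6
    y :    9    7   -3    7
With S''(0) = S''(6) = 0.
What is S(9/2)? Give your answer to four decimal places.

Let M_i = S''(x_i). Step sizes h_i = 3, 2, 1; slopes of the chords Δ_i = (y_(i+1) - y_i)/h_i = -2/3, -5, 10.
  3·M_0 + 10·M_1 + 2·M_2 = 6(Δ_1 - Δ_0) = -26
  2·M_1 + 6·M_2 + 1·M_3 = 6(Δ_2 - Δ_1) = 90
Natural end conditions: M_0 = M_3 = 0.
Forward elimination and back-substitution give M_0 = 0, M_1 = -6, M_2 = 17, M_3 = 0.
On [3, 5], S(x) = 7 - 20/3·(x - 3) - 3·(x - 3)² + 23/12·(x - 3)³.
With (x - 3) = 3/2: S(9/2) = -105/32.

-3.2813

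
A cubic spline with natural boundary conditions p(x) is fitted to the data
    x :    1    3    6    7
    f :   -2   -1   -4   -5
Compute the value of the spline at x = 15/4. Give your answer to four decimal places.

Let M_i = p''(x_i). Step sizes h_i = 2, 3, 1; slopes of the chords Δ_i = (y_(i+1) - y_i)/h_i = 1/2, -1, -1.
  2·M_0 + 10·M_1 + 3·M_2 = 6(Δ_1 - Δ_0) = -9
  3·M_1 + 8·M_2 + 1·M_3 = 6(Δ_2 - Δ_1) = 0
Natural end conditions: M_0 = M_3 = 0.
Forward elimination and back-substitution give M_0 = 0, M_1 = -72/71, M_2 = 27/71, M_3 = 0.
On [3, 6], p(x) = -1 - 25/142·(x - 3) - 36/71·(x - 3)² + 11/142·(x - 3)³.
With (x - 3) = 3/4: p(15/4) = -12583/9088.

-1.3846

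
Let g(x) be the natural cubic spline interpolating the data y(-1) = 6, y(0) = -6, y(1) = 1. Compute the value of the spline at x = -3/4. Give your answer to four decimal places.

1.8867

With m_i denoting the second derivative at x_i, h_i = 1, 1, and Δ_i = (y_(i+1) − y_i)/h_i = -12, 7:
  1·m_0 + 4·m_1 + 1·m_2 = 6(Δ_1 - Δ_0) = 114
Natural end conditions: m_0 = m_2 = 0.
Solving the tridiagonal system: m_0 = 0, m_1 = 57/2, m_2 = 0.
On [-1, 0], g(x) = 6 - 67/4·(x + 1) + 0·(x + 1)² + 19/4·(x + 1)³.
With (x + 1) = 1/4: g(-3/4) = 483/256.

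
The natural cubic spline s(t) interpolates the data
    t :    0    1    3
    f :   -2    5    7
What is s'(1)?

5

With m_i denoting the second derivative at x_i, h_i = 1, 2, and Δ_i = (y_(i+1) − y_i)/h_i = 7, 1:
  1·m_0 + 6·m_1 + 2·m_2 = 6(Δ_1 - Δ_0) = -36
Natural end conditions: m_0 = m_2 = 0.
Solving the tridiagonal system: m_0 = 0, m_1 = -6, m_2 = 0.
On [1, 3], s'(t) = b_1 + 2c_1·(t - 1) + 3d_1·(t - 1)² with b_1 = Δ_1 - h_1(2m_1 + m_2)/6 = 5, c_1 = m_1/2 = -3, d_1 = (m_2 - m_1)/(6h_1) = 1/2. So s'(1) = 5.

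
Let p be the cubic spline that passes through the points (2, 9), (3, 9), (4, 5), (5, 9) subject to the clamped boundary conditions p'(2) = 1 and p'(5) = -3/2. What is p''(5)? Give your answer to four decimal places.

-27.4667

Write σ_i for p''(x_i). With h_i = 1, 1, 1 and divided differences Δ_i = 0, -4, 4, the continuity of p' gives the tridiagonal system
  1·σ_0 + 4·σ_1 + 1·σ_2 = 6(Δ_1 - Δ_0) = -24
  1·σ_1 + 4·σ_2 + 1·σ_3 = 6(Δ_2 - Δ_1) = 48
Clamped end conditions give two more equations: 2h_0·σ_0 + h_0·σ_1 = 6(Δ_0 - p'(2)) = -6 and h_2·σ_2 + 2h_2·σ_3 = 6(p'(5) - Δ_2) = -33.
Solving: σ_0 = 47/15, σ_1 = -184/15, σ_2 = 329/15, σ_3 = -412/15.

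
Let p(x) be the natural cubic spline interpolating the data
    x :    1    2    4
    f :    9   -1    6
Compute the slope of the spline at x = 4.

8

Let M_i = p''(x_i). Step sizes h_i = 1, 2; slopes of the chords Δ_i = (y_(i+1) - y_i)/h_i = -10, 7/2.
  1·M_0 + 6·M_1 + 2·M_2 = 6(Δ_1 - Δ_0) = 81
Natural end conditions: M_0 = M_2 = 0.
Solving the tridiagonal system: M_0 = 0, M_1 = 27/2, M_2 = 0.
On [2, 4], p'(x) = b_1 + 2c_1·(x - 2) + 3d_1·(x - 2)² with b_1 = Δ_1 - h_1(2M_1 + M_2)/6 = -11/2, c_1 = M_1/2 = 27/4, d_1 = (M_2 - M_1)/(6h_1) = -9/8. So p'(4) = 8.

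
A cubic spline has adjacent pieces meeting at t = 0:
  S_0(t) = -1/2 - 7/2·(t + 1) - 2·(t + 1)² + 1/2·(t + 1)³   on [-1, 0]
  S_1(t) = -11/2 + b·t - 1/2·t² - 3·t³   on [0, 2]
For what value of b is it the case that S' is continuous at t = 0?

-6

S_0'(t) = -7/2 - 4·(t + 1) + 3/2·(t + 1)², so S_0'(0) = -6. On the right, S_1'(0) = b, so b = -6.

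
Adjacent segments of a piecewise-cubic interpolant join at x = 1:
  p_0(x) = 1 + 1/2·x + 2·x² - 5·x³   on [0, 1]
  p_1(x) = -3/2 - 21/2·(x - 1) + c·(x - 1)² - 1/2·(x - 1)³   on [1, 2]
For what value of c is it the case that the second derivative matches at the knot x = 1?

-13

p_0''(x) = 4 - 30·x, so p_0''(1) = -26. On the right, p_1''(1) = 2c, so c = -13.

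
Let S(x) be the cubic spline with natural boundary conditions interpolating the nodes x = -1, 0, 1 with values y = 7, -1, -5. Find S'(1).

Write m_i for S''(x_i). With h_i = 1, 1 and divided differences Δ_i = -8, -4, the continuity of S' gives the tridiagonal system
  1·m_0 + 4·m_1 + 1·m_2 = 6(Δ_1 - Δ_0) = 24
Natural end conditions: m_0 = m_2 = 0.
Solving the tridiagonal system: m_0 = 0, m_1 = 6, m_2 = 0.
On [0, 1], S'(x) = b_1 + 2c_1·x + 3d_1·x² with b_1 = Δ_1 - h_1(2m_1 + m_2)/6 = -6, c_1 = m_1/2 = 3, d_1 = (m_2 - m_1)/(6h_1) = -1. So S'(1) = -3.

-3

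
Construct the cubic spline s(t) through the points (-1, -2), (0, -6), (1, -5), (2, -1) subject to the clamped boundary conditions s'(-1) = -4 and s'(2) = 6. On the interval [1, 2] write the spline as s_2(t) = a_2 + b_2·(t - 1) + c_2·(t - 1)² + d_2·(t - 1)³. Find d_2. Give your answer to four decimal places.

Write σ_i for s''(x_i). With h_i = 1, 1, 1 and divided differences Δ_i = -4, 1, 4, the continuity of s' gives the tridiagonal system
  1·σ_0 + 4·σ_1 + 1·σ_2 = 6(Δ_1 - Δ_0) = 30
  1·σ_1 + 4·σ_2 + 1·σ_3 = 6(Δ_2 - Δ_1) = 18
Clamped end conditions give two more equations: 2h_0·σ_0 + h_0·σ_1 = 6(Δ_0 - s'(-1)) = 0 and h_2·σ_2 + 2h_2·σ_3 = 6(s'(2) - Δ_2) = 12.
Forward elimination and back-substitution give σ_0 = -62/15, σ_1 = 124/15, σ_2 = 16/15, σ_3 = 82/15.
On [1, 2], with s_2(t) = a_2 + b_2·(t - 1) + c_2·(t - 1)² + d_2·(t - 1)³: c_2 = σ_2/2 = 8/15, d_2 = (σ_3 - σ_2)/(6h_2) = 11/15, b_2 = Δ_2 - h_2(2σ_2 + σ_3)/6 = 41/15.

0.7333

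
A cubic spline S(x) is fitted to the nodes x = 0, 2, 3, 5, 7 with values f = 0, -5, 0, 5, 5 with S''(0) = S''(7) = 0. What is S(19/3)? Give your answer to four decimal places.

5.1968

Let m_i = S''(x_i). Step sizes h_i = 2, 1, 2, 2; slopes of the chords Δ_i = (y_(i+1) - y_i)/h_i = -5/2, 5, 5/2, 0.
  2·m_0 + 6·m_1 + 1·m_2 = 6(Δ_1 - Δ_0) = 45
  1·m_1 + 6·m_2 + 2·m_3 = 6(Δ_2 - Δ_1) = -15
  2·m_2 + 8·m_3 + 2·m_4 = 6(Δ_3 - Δ_2) = -15
Natural end conditions: m_0 = m_4 = 0.
Solving: m_0 = 0, m_1 = 1035/128, m_2 = -225/64, m_3 = -255/256, m_4 = 0.
On [5, 7], S(x) = 5 + 85/128·(x - 5) - 255/512·(x - 5)² + 85/1024·(x - 5)³.
With (x - 5) = 4/3: S(19/3) = 2245/432.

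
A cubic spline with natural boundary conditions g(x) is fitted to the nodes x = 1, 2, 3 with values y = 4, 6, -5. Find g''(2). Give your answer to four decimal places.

Let σ_i = g''(x_i). Step sizes h_i = 1, 1; slopes of the chords Δ_i = (y_(i+1) - y_i)/h_i = 2, -11.
  1·σ_0 + 4·σ_1 + 1·σ_2 = 6(Δ_1 - Δ_0) = -78
Natural end conditions: σ_0 = σ_2 = 0.
Solving: σ_0 = 0, σ_1 = -39/2, σ_2 = 0.

-19.5000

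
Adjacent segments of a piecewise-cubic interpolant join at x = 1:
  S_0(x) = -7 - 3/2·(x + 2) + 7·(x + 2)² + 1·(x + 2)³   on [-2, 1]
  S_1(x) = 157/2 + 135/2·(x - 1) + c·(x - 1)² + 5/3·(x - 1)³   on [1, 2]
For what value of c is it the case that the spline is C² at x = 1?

16

S_0''(x) = 14 + 6·(x + 2), so S_0''(1) = 32. On the right, S_1''(1) = 2c, so c = 16.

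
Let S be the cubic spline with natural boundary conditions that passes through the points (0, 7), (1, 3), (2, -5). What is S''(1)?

-6

Let σ_i = S''(x_i). Step sizes h_i = 1, 1; slopes of the chords Δ_i = (y_(i+1) - y_i)/h_i = -4, -8.
  1·σ_0 + 4·σ_1 + 1·σ_2 = 6(Δ_1 - Δ_0) = -24
Natural end conditions: σ_0 = σ_2 = 0.
Hence σ_0 = 0, σ_1 = -6, σ_2 = 0.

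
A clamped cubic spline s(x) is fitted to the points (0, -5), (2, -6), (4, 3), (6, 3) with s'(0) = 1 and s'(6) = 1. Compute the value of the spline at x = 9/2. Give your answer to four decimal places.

3.6375

Let M_i = s''(x_i). Step sizes h_i = 2, 2, 2; slopes of the chords Δ_i = (y_(i+1) - y_i)/h_i = -1/2, 9/2, 0.
  2·M_0 + 8·M_1 + 2·M_2 = 6(Δ_1 - Δ_0) = 30
  2·M_1 + 8·M_2 + 2·M_3 = 6(Δ_2 - Δ_1) = -27
Clamped end conditions give two more equations: 2h_0·M_0 + h_0·M_1 = 6(Δ_0 - s'(0)) = -9 and h_2·M_2 + 2h_2·M_3 = 6(s'(6) - Δ_2) = 6.
Solving: M_0 = -28/5, M_1 = 67/10, M_2 = -31/5, M_3 = 23/5.
On [4, 6], s(x) = 3 + 13/5·(x - 4) - 31/10·(x - 4)² + 9/10·(x - 4)³.
With (x - 4) = 1/2: s(9/2) = 291/80.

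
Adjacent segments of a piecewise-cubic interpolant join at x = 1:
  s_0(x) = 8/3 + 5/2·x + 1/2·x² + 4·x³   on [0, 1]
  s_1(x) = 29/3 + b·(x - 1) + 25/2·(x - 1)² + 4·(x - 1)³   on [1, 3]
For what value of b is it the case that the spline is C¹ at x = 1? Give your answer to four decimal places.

s_0'(x) = 5/2 + 1·x + 12·x², so s_0'(1) = 31/2. On the right, s_1'(1) = b, so b = 31/2.

15.5000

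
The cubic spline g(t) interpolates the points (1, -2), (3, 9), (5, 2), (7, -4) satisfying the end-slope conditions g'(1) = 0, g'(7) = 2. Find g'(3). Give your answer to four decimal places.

Write M_i for g''(x_i). With h_i = 2, 2, 2 and divided differences Δ_i = 11/2, -7/2, -3, the continuity of g' gives the tridiagonal system
  2·M_0 + 8·M_1 + 2·M_2 = 6(Δ_1 - Δ_0) = -54
  2·M_1 + 8·M_2 + 2·M_3 = 6(Δ_2 - Δ_1) = 3
Clamped end conditions give two more equations: 2h_0·M_0 + h_0·M_1 = 6(Δ_0 - g'(1)) = 33 and h_2·M_2 + 2h_2·M_3 = 6(g'(7) - Δ_2) = 30.
Hence M_0 = 202/15, M_1 = -313/30, M_2 = 19/15, M_3 = 103/15.
On [3, 5], g'(t) = b_1 + 2c_1·(t - 3) + 3d_1·(t - 3)² with b_1 = Δ_1 - h_1(2M_1 + M_2)/6 = 91/30, c_1 = M_1/2 = -313/60, d_1 = (M_2 - M_1)/(6h_1) = 39/40. So g'(3) = 91/30.

3.0333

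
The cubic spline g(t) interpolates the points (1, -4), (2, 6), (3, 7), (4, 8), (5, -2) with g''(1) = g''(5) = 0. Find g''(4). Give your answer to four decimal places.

Write σ_i for g''(x_i). With h_i = 1, 1, 1, 1 and divided differences Δ_i = 10, 1, 1, -10, the continuity of g' gives the tridiagonal system
  1·σ_0 + 4·σ_1 + 1·σ_2 = 6(Δ_1 - Δ_0) = -54
  1·σ_1 + 4·σ_2 + 1·σ_3 = 6(Δ_2 - Δ_1) = 0
  1·σ_2 + 4·σ_3 + 1·σ_4 = 6(Δ_3 - Δ_2) = -66
Natural end conditions: σ_0 = σ_4 = 0.
Solving the tridiagonal system: σ_0 = 0, σ_1 = -219/14, σ_2 = 60/7, σ_3 = -261/14, σ_4 = 0.

-18.6429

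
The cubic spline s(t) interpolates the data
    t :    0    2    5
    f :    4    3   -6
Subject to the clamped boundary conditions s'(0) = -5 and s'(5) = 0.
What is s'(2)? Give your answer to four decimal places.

-0.7500

Write M_i for s''(x_i). With h_i = 2, 3 and divided differences Δ_i = -1/2, -3, the continuity of s' gives the tridiagonal system
  2·M_0 + 10·M_1 + 3·M_2 = 6(Δ_1 - Δ_0) = -15
Clamped end conditions give two more equations: 2h_0·M_0 + h_0·M_1 = 6(Δ_0 - s'(0)) = 27 and h_1·M_1 + 2h_1·M_2 = 6(s'(5) - Δ_1) = 18.
Solving: M_0 = 37/4, M_1 = -5, M_2 = 11/2.
On [2, 5], s'(t) = b_1 + 2c_1·(t - 2) + 3d_1·(t - 2)² with b_1 = Δ_1 - h_1(2M_1 + M_2)/6 = -3/4, c_1 = M_1/2 = -5/2, d_1 = (M_2 - M_1)/(6h_1) = 7/12. So s'(2) = -3/4.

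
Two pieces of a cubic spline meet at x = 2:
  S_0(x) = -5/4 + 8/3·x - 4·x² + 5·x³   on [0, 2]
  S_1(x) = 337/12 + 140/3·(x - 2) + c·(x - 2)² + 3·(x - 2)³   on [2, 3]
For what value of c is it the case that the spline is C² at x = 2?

S_0''(x) = -8 + 30·x, so S_0''(2) = 52. On the right, S_1''(2) = 2c, so c = 26.

26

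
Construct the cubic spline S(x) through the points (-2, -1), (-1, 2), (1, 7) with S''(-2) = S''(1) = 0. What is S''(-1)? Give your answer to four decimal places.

-0.5000

Write σ_i for S''(x_i). With h_i = 1, 2 and divided differences Δ_i = 3, 5/2, the continuity of S' gives the tridiagonal system
  1·σ_0 + 6·σ_1 + 2·σ_2 = 6(Δ_1 - Δ_0) = -3
Natural end conditions: σ_0 = σ_2 = 0.
Forward elimination and back-substitution give σ_0 = 0, σ_1 = -1/2, σ_2 = 0.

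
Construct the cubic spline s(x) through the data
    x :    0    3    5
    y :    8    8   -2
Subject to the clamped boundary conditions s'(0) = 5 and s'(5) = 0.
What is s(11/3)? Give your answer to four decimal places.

3.7778

Put M_i = s'' at the i-th knot. Here h = (3, 2) and Δ = (0, -5), so the interior equations h_(i-1)·M_(i-1) + 2(h_(i-1)+h_i)·M_i + h_i·M_(i+1) = 6(Δ_i − Δ_(i-1)) read
  3·M_0 + 10·M_1 + 2·M_2 = 6(Δ_1 - Δ_0) = -30
Clamped end conditions give two more equations: 2h_0·M_0 + h_0·M_1 = 6(Δ_0 - s'(0)) = -30 and h_1·M_1 + 2h_1·M_2 = 6(s'(5) - Δ_1) = 30.
Forward elimination and back-substitution give M_0 = -3, M_1 = -4, M_2 = 19/2.
On [3, 5], s(x) = 8 - 11/2·(x - 3) - 2·(x - 3)² + 9/8·(x - 3)³.
With (x - 3) = 2/3: s(11/3) = 34/9.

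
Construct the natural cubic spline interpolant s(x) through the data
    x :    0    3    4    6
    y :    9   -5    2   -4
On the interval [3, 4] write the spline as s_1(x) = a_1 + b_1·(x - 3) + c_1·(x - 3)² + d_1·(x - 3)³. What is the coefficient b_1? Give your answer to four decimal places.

Write σ_i for s''(x_i). With h_i = 3, 1, 2 and divided differences Δ_i = -14/3, 7, -3, the continuity of s' gives the tridiagonal system
  3·σ_0 + 8·σ_1 + 1·σ_2 = 6(Δ_1 - Δ_0) = 70
  1·σ_1 + 6·σ_2 + 2·σ_3 = 6(Δ_2 - Δ_1) = -60
Natural end conditions: σ_0 = σ_3 = 0.
Solving: σ_0 = 0, σ_1 = 480/47, σ_2 = -550/47, σ_3 = 0.
On [3, 4], with s_1(x) = a_1 + b_1·(x - 3) + c_1·(x - 3)² + d_1·(x - 3)³: c_1 = σ_1/2 = 240/47, d_1 = (σ_2 - σ_1)/(6h_1) = -515/141, b_1 = Δ_1 - h_1(2σ_1 + σ_2)/6 = 782/141.

5.5461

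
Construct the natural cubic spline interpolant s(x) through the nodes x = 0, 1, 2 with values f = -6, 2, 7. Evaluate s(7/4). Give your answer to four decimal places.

5.9258

With M_i denoting the second derivative at x_i, h_i = 1, 1, and Δ_i = (y_(i+1) − y_i)/h_i = 8, 5:
  1·M_0 + 4·M_1 + 1·M_2 = 6(Δ_1 - Δ_0) = -18
Natural end conditions: M_0 = M_2 = 0.
Solving: M_0 = 0, M_1 = -9/2, M_2 = 0.
On [1, 2], s(x) = 2 + 13/2·(x - 1) - 9/4·(x - 1)² + 3/4·(x - 1)³.
With (x - 1) = 3/4: s(7/4) = 1517/256.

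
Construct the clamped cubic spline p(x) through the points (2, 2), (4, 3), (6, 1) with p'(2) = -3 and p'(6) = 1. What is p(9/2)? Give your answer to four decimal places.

2.6289

Let M_i = p''(x_i). Step sizes h_i = 2, 2; slopes of the chords Δ_i = (y_(i+1) - y_i)/h_i = 1/2, -1.
  2·M_0 + 8·M_1 + 2·M_2 = 6(Δ_1 - Δ_0) = -9
Clamped end conditions give two more equations: 2h_0·M_0 + h_0·M_1 = 6(Δ_0 - p'(2)) = 21 and h_1·M_1 + 2h_1·M_2 = 6(p'(6) - Δ_1) = 12.
Solving: M_0 = 59/8, M_1 = -17/4, M_2 = 41/8.
On [4, 6], p(x) = 3 + 1/8·(x - 4) - 17/8·(x - 4)² + 25/32·(x - 4)³.
With (x - 4) = 1/2: p(9/2) = 673/256.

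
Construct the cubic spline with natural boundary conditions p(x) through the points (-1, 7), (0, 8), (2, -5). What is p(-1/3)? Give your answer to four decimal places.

8.1296

Write σ_i for p''(x_i). With h_i = 1, 2 and divided differences Δ_i = 1, -13/2, the continuity of p' gives the tridiagonal system
  1·σ_0 + 6·σ_1 + 2·σ_2 = 6(Δ_1 - Δ_0) = -45
Natural end conditions: σ_0 = σ_2 = 0.
Solving the tridiagonal system: σ_0 = 0, σ_1 = -15/2, σ_2 = 0.
On [-1, 0], p(x) = 7 + 9/4·(x + 1) + 0·(x + 1)² - 5/4·(x + 1)³.
With (x + 1) = 2/3: p(-1/3) = 439/54.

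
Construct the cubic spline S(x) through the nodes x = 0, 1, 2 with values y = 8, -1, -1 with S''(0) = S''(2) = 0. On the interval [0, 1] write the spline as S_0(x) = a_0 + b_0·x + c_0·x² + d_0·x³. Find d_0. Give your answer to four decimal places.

2.2500

Put m_i = S'' at the i-th knot. Here h = (1, 1) and Δ = (-9, 0), so the interior equations h_(i-1)·m_(i-1) + 2(h_(i-1)+h_i)·m_i + h_i·m_(i+1) = 6(Δ_i − Δ_(i-1)) read
  1·m_0 + 4·m_1 + 1·m_2 = 6(Δ_1 - Δ_0) = 54
Natural end conditions: m_0 = m_2 = 0.
Forward elimination and back-substitution give m_0 = 0, m_1 = 27/2, m_2 = 0.
On [0, 1], with S_0(x) = a_0 + b_0·x + c_0·x² + d_0·x³: c_0 = m_0/2 = 0, d_0 = (m_1 - m_0)/(6h_0) = 9/4, b_0 = Δ_0 - h_0(2m_0 + m_1)/6 = -45/4.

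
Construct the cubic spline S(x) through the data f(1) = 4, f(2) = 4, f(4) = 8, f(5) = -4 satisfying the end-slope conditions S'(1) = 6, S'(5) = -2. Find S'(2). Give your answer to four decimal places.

0.7429

Let m_i = S''(x_i). Step sizes h_i = 1, 2, 1; slopes of the chords Δ_i = (y_(i+1) - y_i)/h_i = 0, 2, -12.
  1·m_0 + 6·m_1 + 2·m_2 = 6(Δ_1 - Δ_0) = 12
  2·m_1 + 6·m_2 + 1·m_3 = 6(Δ_2 - Δ_1) = -84
Clamped end conditions give two more equations: 2h_0·m_0 + h_0·m_1 = 6(Δ_0 - S'(1)) = -36 and h_2·m_2 + 2h_2·m_3 = 6(S'(5) - Δ_2) = 60.
Solving: m_0 = -892/35, m_1 = 524/35, m_2 = -916/35, m_3 = 1508/35.
On [2, 4], S'(x) = b_1 + 2c_1·(x - 2) + 3d_1·(x - 2)² with b_1 = Δ_1 - h_1(2m_1 + m_2)/6 = 26/35, c_1 = m_1/2 = 262/35, d_1 = (m_2 - m_1)/(6h_1) = -24/7. So S'(2) = 26/35.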